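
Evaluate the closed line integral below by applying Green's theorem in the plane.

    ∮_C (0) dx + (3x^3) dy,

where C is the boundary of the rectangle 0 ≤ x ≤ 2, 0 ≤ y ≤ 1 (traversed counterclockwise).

Green's theorem converts the closed line integral into a double integral over the enclosed region D:

    ∮_C P dx + Q dy = ∬_D (∂Q/∂x - ∂P/∂y) dA.

Here P = 0, Q = 3x^3, so

    ∂Q/∂x = 9x^2,    ∂P/∂y = 0,
    ∂Q/∂x - ∂P/∂y = 9x^2.

D is the region 0 ≤ x ≤ 2, 0 ≤ y ≤ 1. Evaluating the double integral:

    ∬_D (9x^2) dA = ∫_0^{2} ∫_0^{1} (9x^2) dy dx.

Inner (y from 0 to 1): 9x^2.
Outer (x from 0 to 2): 24.

Therefore ∮_C P dx + Q dy = 24.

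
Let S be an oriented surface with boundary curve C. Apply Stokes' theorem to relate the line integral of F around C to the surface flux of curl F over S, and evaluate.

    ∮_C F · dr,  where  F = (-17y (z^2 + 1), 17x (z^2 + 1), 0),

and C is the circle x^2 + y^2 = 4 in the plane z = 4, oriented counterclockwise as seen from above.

Let S be the flat disk x^2 + y^2 ≤ 4 in the plane z = 4, with upward unit normal n̂ = ẑ. By Stokes' theorem,

    ∮_C F · dr = ∬_S (∇ × F) · n̂ dS = ∬_D (curl F)_z dA,

where D is the disk x^2 + y^2 ≤ 4.

Compute the curl of F = (-17y (z^2 + 1), 17x (z^2 + 1), 0):
    (∇ × F)_x = ∂F_z/∂y - ∂F_y/∂z = -34x z,
    (∇ × F)_y = ∂F_x/∂z - ∂F_z/∂x = -34y z,
    (∇ × F)_z = ∂F_y/∂x - ∂F_x/∂y = 34z^2 + 34.

On z = 4, (curl F)_z = 578.

Convert to polar (x = r cos θ, y = r sin θ, dA = r dr dθ); the integrand becomes 578, so

    ∬_D (curl F)_z dA = ∫_0^{2π} ∫_0^{2} (578) · r dr dθ.

Inner (r from 0 to 2): 1156.
Outer (θ from 0 to 2π): 2312π.

Therefore ∮_C F · dr = 2312π.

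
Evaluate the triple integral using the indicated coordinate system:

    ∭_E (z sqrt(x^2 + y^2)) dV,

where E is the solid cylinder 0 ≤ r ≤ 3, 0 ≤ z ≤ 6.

In cylindrical coordinates, x = r cos(θ), y = r sin(θ), z = z, and dV = r dr dθ dz.

The integrand becomes r z, so

    ∭_E (z sqrt(x^2 + y^2)) dV = ∫_{0}^{2π} ∫_{0}^{3} ∫_{0}^{6} (r z) · r dz dr dθ.

Inner (z): 18r^2.
Middle (r from 0 to 3): 162.
Outer (θ): 324π.

Therefore the triple integral equals 324π.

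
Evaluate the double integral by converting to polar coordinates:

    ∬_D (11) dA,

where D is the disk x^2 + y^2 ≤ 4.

The region D is 0 ≤ r ≤ 2, 0 ≤ θ ≤ 2π in polar coordinates, where x = r cos(θ), y = r sin(θ), and dA = r dr dθ.

Under the substitution, the integrand becomes 11, so

    ∬_D (11) dA = ∫_{0}^{2π} ∫_{0}^{2} (11) · r dr dθ.

Inner integral (in r): ∫_{0}^{2} (11) · r dr = 22.

Outer integral (in θ): ∫_{0}^{2π} (22) dθ = 44π.

Therefore ∬_D (11) dA = 44π.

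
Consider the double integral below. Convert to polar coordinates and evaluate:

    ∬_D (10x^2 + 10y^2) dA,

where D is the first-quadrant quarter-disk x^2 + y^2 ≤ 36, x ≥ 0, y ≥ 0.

The region D is 0 ≤ r ≤ 6, 0 ≤ θ ≤ π/2 in polar coordinates, where x = r cos(θ), y = r sin(θ), and dA = r dr dθ.

Under the substitution, the integrand becomes 10r^2, so

    ∬_D (10x^2 + 10y^2) dA = ∫_{0}^{π/2} ∫_{0}^{6} (10r^2) · r dr dθ.

Inner integral (in r): ∫_{0}^{6} (10r^2) · r dr = 3240.

Outer integral (in θ): ∫_{0}^{π/2} (3240) dθ = 1620π.

Therefore ∬_D (10x^2 + 10y^2) dA = 1620π.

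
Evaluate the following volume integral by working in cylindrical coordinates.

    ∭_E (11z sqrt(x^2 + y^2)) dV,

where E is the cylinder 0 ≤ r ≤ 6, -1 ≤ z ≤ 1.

In cylindrical coordinates, x = r cos(θ), y = r sin(θ), z = z, and dV = r dr dθ dz.

The integrand becomes 11r z, so

    ∭_E (11z sqrt(x^2 + y^2)) dV = ∫_{0}^{2π} ∫_{0}^{6} ∫_{-1}^{1} (11r z) · r dz dr dθ.

Inner (z): 0.
Middle (r from 0 to 6): 0.
Outer (θ): 0.

Therefore the triple integral equals 0.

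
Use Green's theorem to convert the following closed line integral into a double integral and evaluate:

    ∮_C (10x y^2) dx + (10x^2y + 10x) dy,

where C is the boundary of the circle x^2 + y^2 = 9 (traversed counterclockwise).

Green's theorem converts the closed line integral into a double integral over the enclosed region D:

    ∮_C P dx + Q dy = ∬_D (∂Q/∂x - ∂P/∂y) dA.

Here P = 10x y^2, Q = 10x^2y + 10x, so

    ∂Q/∂x = 20x y + 10,    ∂P/∂y = 20x y,
    ∂Q/∂x - ∂P/∂y = 10.

D is the region x^2 + y^2 ≤ 9. Evaluating the double integral:

In polar coordinates (x = r cos θ, y = r sin θ, dA = r dr dθ) the integrand becomes 10, so

    ∬_D (10) dA = ∫_0^{2π} ∫_0^{3} (10) · r dr dθ.

Inner (r from 0 to 3): 45.
Outer (θ from 0 to 2π): 90π.

Therefore ∮_C P dx + Q dy = 90π.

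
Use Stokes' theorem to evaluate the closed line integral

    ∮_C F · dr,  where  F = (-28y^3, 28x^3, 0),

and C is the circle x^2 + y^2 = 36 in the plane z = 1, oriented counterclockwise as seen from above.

Let S be the flat disk x^2 + y^2 ≤ 36 in the plane z = 1, with upward unit normal n̂ = ẑ. By Stokes' theorem,

    ∮_C F · dr = ∬_S (∇ × F) · n̂ dS = ∬_D (curl F)_z dA,

where D is the disk x^2 + y^2 ≤ 36.

Compute the curl of F = (-28y^3, 28x^3, 0):
    (∇ × F)_x = ∂F_z/∂y - ∂F_y/∂z = 0,
    (∇ × F)_y = ∂F_x/∂z - ∂F_z/∂x = 0,
    (∇ × F)_z = ∂F_y/∂x - ∂F_x/∂y = 84x^2 + 84y^2.

On z = 1, (curl F)_z = 84x^2 + 84y^2.

Convert to polar (x = r cos θ, y = r sin θ, dA = r dr dθ); the integrand becomes 84r^2, so

    ∬_D (curl F)_z dA = ∫_0^{2π} ∫_0^{6} (84r^2) · r dr dθ.

Inner (r from 0 to 6): 27216.
Outer (θ from 0 to 2π): 54432π.

Therefore ∮_C F · dr = 54432π.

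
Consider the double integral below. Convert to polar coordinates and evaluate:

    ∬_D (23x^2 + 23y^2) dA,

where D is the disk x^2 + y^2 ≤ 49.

The region D is 0 ≤ r ≤ 7, 0 ≤ θ ≤ 2π in polar coordinates, where x = r cos(θ), y = r sin(θ), and dA = r dr dθ.

Under the substitution, the integrand becomes 23r^2, so

    ∬_D (23x^2 + 23y^2) dA = ∫_{0}^{2π} ∫_{0}^{7} (23r^2) · r dr dθ.

Inner integral (in r): ∫_{0}^{7} (23r^2) · r dr = 55223/4.

Outer integral (in θ): ∫_{0}^{2π} (55223/4) dθ = 55223π/2.

Therefore ∬_D (23x^2 + 23y^2) dA = 55223π/2.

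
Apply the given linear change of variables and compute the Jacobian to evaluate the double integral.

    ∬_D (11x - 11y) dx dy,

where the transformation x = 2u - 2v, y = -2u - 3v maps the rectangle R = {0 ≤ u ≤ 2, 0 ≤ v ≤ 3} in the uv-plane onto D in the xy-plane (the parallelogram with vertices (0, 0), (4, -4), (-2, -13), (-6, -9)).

Compute the Jacobian determinant of (x, y) with respect to (u, v):

    ∂(x,y)/∂(u,v) = | 2  -2 | = (2)(-3) - (-2)(-2) = -10.
                   | -2  -3 |

Its absolute value is |J| = 10 (the area scaling factor).

Substituting x = 2u - 2v, y = -2u - 3v into the integrand,

    11x - 11y → 44u + 11v,

so the integral becomes

    ∬_R (44u + 11v) · |J| du dv = ∫_0^2 ∫_0^3 (440u + 110v) dv du.

Inner (v): 1320u + 495.
Outer (u): 3630.

Therefore ∬_D (11x - 11y) dx dy = 3630.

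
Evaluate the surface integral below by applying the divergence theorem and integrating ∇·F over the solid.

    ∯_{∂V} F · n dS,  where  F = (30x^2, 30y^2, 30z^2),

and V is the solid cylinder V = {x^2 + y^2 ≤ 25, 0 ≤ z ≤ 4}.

By the divergence theorem,

    ∯_{∂V} F · n dS = ∭_V (∇ · F) dV.

Compute the divergence:
    ∇ · F = ∂F_x/∂x + ∂F_y/∂y + ∂F_z/∂z = 60x + 60y + 60z.

In cylindrical coordinates, x = r cos(θ), y = r sin(θ), z = z, dV = r dr dθ dz, with 0 ≤ r ≤ 5, 0 ≤ θ ≤ 2π, 0 ≤ z ≤ 4.

The integrand, after substitution and multiplying by the volume element, becomes (60sqrt(2)r sin(θ + π/4) + 60z) · r, so

    ∭_V (∇·F) dV = ∫_0^{2π} ∫_0^{5} ∫_0^{4} (60sqrt(2)r sin(θ + π/4) + 60z) · r dz dr dθ.

Inner (z from 0 to 4): 240r (sqrt(2)r sin(θ + π/4) + 2).
Middle (r from 0 to 5): 10000sqrt(2)sin(θ + π/4) + 6000.
Outer (θ from 0 to 2π): 12000π.

Therefore ∯_{∂V} F · n dS = 12000π.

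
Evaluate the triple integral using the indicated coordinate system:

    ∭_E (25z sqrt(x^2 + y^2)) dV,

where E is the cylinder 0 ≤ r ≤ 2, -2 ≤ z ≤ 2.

In cylindrical coordinates, x = r cos(θ), y = r sin(θ), z = z, and dV = r dr dθ dz.

The integrand becomes 25r z, so

    ∭_E (25z sqrt(x^2 + y^2)) dV = ∫_{0}^{2π} ∫_{0}^{2} ∫_{-2}^{2} (25r z) · r dz dr dθ.

Inner (z): 0.
Middle (r from 0 to 2): 0.
Outer (θ): 0.

Therefore the triple integral equals 0.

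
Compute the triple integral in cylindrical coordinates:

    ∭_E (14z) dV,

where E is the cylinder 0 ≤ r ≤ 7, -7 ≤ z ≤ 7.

In cylindrical coordinates, x = r cos(θ), y = r sin(θ), z = z, and dV = r dr dθ dz.

The integrand becomes 14z, so

    ∭_E (14z) dV = ∫_{0}^{2π} ∫_{0}^{7} ∫_{-7}^{7} (14z) · r dz dr dθ.

Inner (z): 0.
Middle (r from 0 to 7): 0.
Outer (θ): 0.

Therefore the triple integral equals 0.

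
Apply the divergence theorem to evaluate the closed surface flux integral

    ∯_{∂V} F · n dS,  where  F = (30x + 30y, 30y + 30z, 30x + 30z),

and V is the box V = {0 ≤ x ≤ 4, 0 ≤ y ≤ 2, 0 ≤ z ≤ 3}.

By the divergence theorem,

    ∯_{∂V} F · n dS = ∭_V (∇ · F) dV.

Compute the divergence:
    ∇ · F = ∂F_x/∂x + ∂F_y/∂y + ∂F_z/∂z = 30 + 30 + 30 = 90.

V is a rectangular box, so dV = dx dy dz with 0 ≤ x ≤ 4, 0 ≤ y ≤ 2, 0 ≤ z ≤ 3.

Integrate (90) over V as an iterated integral:

    ∭_V (∇·F) dV = ∫_0^{4} ∫_0^{2} ∫_0^{3} (90) dz dy dx.

Inner (z from 0 to 3): 270.
Middle (y from 0 to 2): 540.
Outer (x from 0 to 4): 2160.

Therefore ∯_{∂V} F · n dS = 2160.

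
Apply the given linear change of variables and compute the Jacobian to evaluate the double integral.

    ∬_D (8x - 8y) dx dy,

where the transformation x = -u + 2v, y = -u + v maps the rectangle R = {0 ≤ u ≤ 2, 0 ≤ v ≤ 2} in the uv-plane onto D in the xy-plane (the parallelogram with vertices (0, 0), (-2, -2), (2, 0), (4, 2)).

Compute the Jacobian determinant of (x, y) with respect to (u, v):

    ∂(x,y)/∂(u,v) = | -1  2 | = (-1)(1) - (2)(-1) = 1.
                   | -1  1 |

Its absolute value is |J| = 1 (the area scaling factor).

Substituting x = -u + 2v, y = -u + v into the integrand,

    8x - 8y → 8v,

so the integral becomes

    ∬_R (8v) · |J| du dv = ∫_0^2 ∫_0^2 (8v) dv du.

Inner (v): 16.
Outer (u): 32.

Therefore ∬_D (8x - 8y) dx dy = 32.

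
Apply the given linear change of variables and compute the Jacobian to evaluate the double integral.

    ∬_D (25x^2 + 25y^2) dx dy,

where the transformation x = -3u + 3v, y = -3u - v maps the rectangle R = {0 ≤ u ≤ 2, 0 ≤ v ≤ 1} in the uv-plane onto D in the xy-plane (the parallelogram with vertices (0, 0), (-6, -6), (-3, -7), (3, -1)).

Compute the Jacobian determinant of (x, y) with respect to (u, v):

    ∂(x,y)/∂(u,v) = | -3  3 | = (-3)(-1) - (3)(-3) = 12.
                   | -3  -1 |

Its absolute value is |J| = 12 (the area scaling factor).

Substituting x = -3u + 3v, y = -3u - v into the integrand,

    25x^2 + 25y^2 → 450u^2 - 300u v + 250v^2,

so the integral becomes

    ∬_R (450u^2 - 300u v + 250v^2) · |J| du dv = ∫_0^2 ∫_0^1 (5400u^2 - 3600u v + 3000v^2) dv du.

Inner (v): 5400u^2 - 1800u + 1000.
Outer (u): 12800.

Therefore ∬_D (25x^2 + 25y^2) dx dy = 12800.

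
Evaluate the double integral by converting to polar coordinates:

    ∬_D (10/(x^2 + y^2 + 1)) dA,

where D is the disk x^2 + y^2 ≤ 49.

The region D is 0 ≤ r ≤ 7, 0 ≤ θ ≤ 2π in polar coordinates, where x = r cos(θ), y = r sin(θ), and dA = r dr dθ.

Under the substitution, the integrand becomes 10/(r^2 + 1), so

    ∬_D (10/(x^2 + y^2 + 1)) dA = ∫_{0}^{2π} ∫_{0}^{7} (10/(r^2 + 1)) · r dr dθ.

Inner integral (in r): ∫_{0}^{7} (10/(r^2 + 1)) · r dr = log(312500000).

Outer integral (in θ): ∫_{0}^{2π} (log(312500000)) dθ = 10π log(50).

Therefore ∬_D (10/(x^2 + y^2 + 1)) dA = 10π log(50).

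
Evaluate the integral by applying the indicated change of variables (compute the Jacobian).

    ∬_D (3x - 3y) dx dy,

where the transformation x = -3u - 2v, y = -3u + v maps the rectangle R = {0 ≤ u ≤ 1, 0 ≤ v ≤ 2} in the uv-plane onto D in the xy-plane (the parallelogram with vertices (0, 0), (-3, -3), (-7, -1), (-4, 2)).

Compute the Jacobian determinant of (x, y) with respect to (u, v):

    ∂(x,y)/∂(u,v) = | -3  -2 | = (-3)(1) - (-2)(-3) = -9.
                   | -3  1 |

Its absolute value is |J| = 9 (the area scaling factor).

Substituting x = -3u - 2v, y = -3u + v into the integrand,

    3x - 3y → -9v,

so the integral becomes

    ∬_R (-9v) · |J| du dv = ∫_0^1 ∫_0^2 (-81v) dv du.

Inner (v): -162.
Outer (u): -162.

Therefore ∬_D (3x - 3y) dx dy = -162.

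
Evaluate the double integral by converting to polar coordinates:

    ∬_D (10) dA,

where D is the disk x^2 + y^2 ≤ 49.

The region D is 0 ≤ r ≤ 7, 0 ≤ θ ≤ 2π in polar coordinates, where x = r cos(θ), y = r sin(θ), and dA = r dr dθ.

Under the substitution, the integrand becomes 10, so

    ∬_D (10) dA = ∫_{0}^{2π} ∫_{0}^{7} (10) · r dr dθ.

Inner integral (in r): ∫_{0}^{7} (10) · r dr = 245.

Outer integral (in θ): ∫_{0}^{2π} (245) dθ = 490π.

Therefore ∬_D (10) dA = 490π.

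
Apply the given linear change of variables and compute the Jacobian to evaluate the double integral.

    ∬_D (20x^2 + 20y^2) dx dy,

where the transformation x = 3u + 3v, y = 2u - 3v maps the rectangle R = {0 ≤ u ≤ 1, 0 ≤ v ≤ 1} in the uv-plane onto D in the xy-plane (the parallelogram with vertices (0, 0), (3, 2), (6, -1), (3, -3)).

Compute the Jacobian determinant of (x, y) with respect to (u, v):

    ∂(x,y)/∂(u,v) = | 3  3 | = (3)(-3) - (3)(2) = -15.
                   | 2  -3 |

Its absolute value is |J| = 15 (the area scaling factor).

Substituting x = 3u + 3v, y = 2u - 3v into the integrand,

    20x^2 + 20y^2 → 260u^2 + 120u v + 360v^2,

so the integral becomes

    ∬_R (260u^2 + 120u v + 360v^2) · |J| du dv = ∫_0^1 ∫_0^1 (3900u^2 + 1800u v + 5400v^2) dv du.

Inner (v): 3900u^2 + 900u + 1800.
Outer (u): 3550.

Therefore ∬_D (20x^2 + 20y^2) dx dy = 3550.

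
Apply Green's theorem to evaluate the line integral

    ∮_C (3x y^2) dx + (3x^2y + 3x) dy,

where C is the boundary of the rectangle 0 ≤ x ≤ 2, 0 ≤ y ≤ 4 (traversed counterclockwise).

Green's theorem converts the closed line integral into a double integral over the enclosed region D:

    ∮_C P dx + Q dy = ∬_D (∂Q/∂x - ∂P/∂y) dA.

Here P = 3x y^2, Q = 3x^2y + 3x, so

    ∂Q/∂x = 6x y + 3,    ∂P/∂y = 6x y,
    ∂Q/∂x - ∂P/∂y = 3.

D is the region 0 ≤ x ≤ 2, 0 ≤ y ≤ 4. Evaluating the double integral:

    ∬_D (3) dA = ∫_0^{2} ∫_0^{4} (3) dy dx.

Inner (y from 0 to 4): 12.
Outer (x from 0 to 2): 24.

Therefore ∮_C P dx + Q dy = 24.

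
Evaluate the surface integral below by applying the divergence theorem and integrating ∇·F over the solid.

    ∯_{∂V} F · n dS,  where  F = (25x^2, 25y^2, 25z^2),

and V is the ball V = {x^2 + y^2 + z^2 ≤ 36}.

By the divergence theorem,

    ∯_{∂V} F · n dS = ∭_V (∇ · F) dV.

Compute the divergence:
    ∇ · F = ∂F_x/∂x + ∂F_y/∂y + ∂F_z/∂z = 50x + 50y + 50z.

In spherical coordinates, x = ρ sin(φ) cos(θ), y = ρ sin(φ) sin(θ), z = ρ cos(φ), dV = ρ^2 sin(φ) dρ dφ dθ, with 0 ≤ ρ ≤ 6, 0 ≤ φ ≤ π, 0 ≤ θ ≤ 2π.

The integrand, after substitution and multiplying by the volume element, becomes (50ρ (sqrt(2)sin(φ)sin(θ + π/4) + cos(φ))) · ρ^2 sin(φ), so

    ∭_V (∇·F) dV = ∫_0^{2π} ∫_0^{π} ∫_0^{6} (50ρ (sqrt(2)sin(φ)sin(θ + π/4) + cos(φ))) · ρ^2 sin(φ) dρ dφ dθ.

Inner (ρ from 0 to 6): 16200(sqrt(2)sin(φ)sin(θ + π/4) + cos(φ))sin(φ).
Middle (φ from 0 to π): 8100sqrt(2)π sin(θ + π/4).
Outer (θ from 0 to 2π): 0.

Therefore ∯_{∂V} F · n dS = 0.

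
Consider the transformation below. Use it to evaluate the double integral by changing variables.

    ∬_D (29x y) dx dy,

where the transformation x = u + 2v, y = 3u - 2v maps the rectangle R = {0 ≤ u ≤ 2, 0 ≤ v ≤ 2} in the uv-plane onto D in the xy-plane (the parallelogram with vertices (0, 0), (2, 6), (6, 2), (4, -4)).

Compute the Jacobian determinant of (x, y) with respect to (u, v):

    ∂(x,y)/∂(u,v) = | 1  2 | = (1)(-2) - (2)(3) = -8.
                   | 3  -2 |

Its absolute value is |J| = 8 (the area scaling factor).

Substituting x = u + 2v, y = 3u - 2v into the integrand,

    29x y → 87u^2 + 116u v - 116v^2,

so the integral becomes

    ∬_R (87u^2 + 116u v - 116v^2) · |J| du dv = ∫_0^2 ∫_0^2 (696u^2 + 928u v - 928v^2) dv du.

Inner (v): 1392u^2 + 1856u - 7424/3.
Outer (u): 7424/3.

Therefore ∬_D (29x y) dx dy = 7424/3.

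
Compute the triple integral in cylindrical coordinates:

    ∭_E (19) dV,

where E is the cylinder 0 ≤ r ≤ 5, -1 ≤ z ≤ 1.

In cylindrical coordinates, x = r cos(θ), y = r sin(θ), z = z, and dV = r dr dθ dz.

The integrand becomes 19, so

    ∭_E (19) dV = ∫_{0}^{2π} ∫_{0}^{5} ∫_{-1}^{1} (19) · r dz dr dθ.

Inner (z): 38r.
Middle (r from 0 to 5): 475.
Outer (θ): 950π.

Therefore the triple integral equals 950π.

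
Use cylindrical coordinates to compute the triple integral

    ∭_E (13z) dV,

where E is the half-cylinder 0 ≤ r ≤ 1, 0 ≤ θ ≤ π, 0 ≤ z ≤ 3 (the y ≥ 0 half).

In cylindrical coordinates, x = r cos(θ), y = r sin(θ), z = z, and dV = r dr dθ dz.

The integrand becomes 13z, so

    ∭_E (13z) dV = ∫_{0}^{π} ∫_{0}^{1} ∫_{0}^{3} (13z) · r dz dr dθ.

Inner (z): 117r/2.
Middle (r from 0 to 1): 117/4.
Outer (θ): 117π/4.

Therefore the triple integral equals 117π/4.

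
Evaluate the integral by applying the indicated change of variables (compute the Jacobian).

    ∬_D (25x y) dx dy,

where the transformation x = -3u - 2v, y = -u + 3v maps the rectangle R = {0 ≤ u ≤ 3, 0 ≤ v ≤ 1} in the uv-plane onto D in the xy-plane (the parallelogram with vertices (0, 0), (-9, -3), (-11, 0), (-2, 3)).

Compute the Jacobian determinant of (x, y) with respect to (u, v):

    ∂(x,y)/∂(u,v) = | -3  -2 | = (-3)(3) - (-2)(-1) = -11.
                   | -1  3 |

Its absolute value is |J| = 11 (the area scaling factor).

Substituting x = -3u - 2v, y = -u + 3v into the integrand,

    25x y → 75u^2 - 175u v - 150v^2,

so the integral becomes

    ∬_R (75u^2 - 175u v - 150v^2) · |J| du dv = ∫_0^3 ∫_0^1 (825u^2 - 1925u v - 1650v^2) dv du.

Inner (v): 825u^2 - 1925u/2 - 550.
Outer (u): 5775/4.

Therefore ∬_D (25x y) dx dy = 5775/4.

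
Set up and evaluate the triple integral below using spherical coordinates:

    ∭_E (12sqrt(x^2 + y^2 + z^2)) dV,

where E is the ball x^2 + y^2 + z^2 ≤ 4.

In spherical coordinates, x = ρ sin(φ) cos(θ), y = ρ sin(φ) sin(θ), z = ρ cos(φ), and dV = ρ^2 sin(φ) dρ dφ dθ.

The integrand becomes 12ρ, so

    ∭_E (12sqrt(x^2 + y^2 + z^2)) dV = ∫_{0}^{2π} ∫_{0}^{π} ∫_{0}^{2} (12ρ) · ρ^2 sin(φ) dρ dφ dθ.

Inner (ρ): 48sin(φ).
Middle (φ): 96.
Outer (θ): 192π.

Therefore the triple integral equals 192π.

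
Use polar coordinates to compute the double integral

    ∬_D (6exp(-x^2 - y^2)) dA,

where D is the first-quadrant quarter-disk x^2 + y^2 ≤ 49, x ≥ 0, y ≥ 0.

The region D is 0 ≤ r ≤ 7, 0 ≤ θ ≤ π/2 in polar coordinates, where x = r cos(θ), y = r sin(θ), and dA = r dr dθ.

Under the substitution, the integrand becomes 6exp(-r^2), so

    ∬_D (6exp(-x^2 - y^2)) dA = ∫_{0}^{π/2} ∫_{0}^{7} (6exp(-r^2)) · r dr dθ.

Inner integral (in r): ∫_{0}^{7} (6exp(-r^2)) · r dr = 3 - 3exp(-49).

Outer integral (in θ): ∫_{0}^{π/2} (3 - 3exp(-49)) dθ = -3π (1 - exp(49))exp(-49)/2.

Therefore ∬_D (6exp(-x^2 - y^2)) dA = -3π (1 - exp(49))exp(-49)/2.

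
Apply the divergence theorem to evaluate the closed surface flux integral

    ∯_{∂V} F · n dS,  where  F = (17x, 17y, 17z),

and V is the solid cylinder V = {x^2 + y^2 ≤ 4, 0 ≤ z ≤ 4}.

By the divergence theorem,

    ∯_{∂V} F · n dS = ∭_V (∇ · F) dV.

Compute the divergence:
    ∇ · F = ∂F_x/∂x + ∂F_y/∂y + ∂F_z/∂z = 17 + 17 + 17 = 51.

In cylindrical coordinates, x = r cos(θ), y = r sin(θ), z = z, dV = r dr dθ dz, with 0 ≤ r ≤ 2, 0 ≤ θ ≤ 2π, 0 ≤ z ≤ 4.

The integrand, after substitution and multiplying by the volume element, becomes (51) · r, so

    ∭_V (∇·F) dV = ∫_0^{2π} ∫_0^{2} ∫_0^{4} (51) · r dz dr dθ.

Inner (z from 0 to 4): 204r.
Middle (r from 0 to 2): 408.
Outer (θ from 0 to 2π): 816π.

Therefore ∯_{∂V} F · n dS = 816π.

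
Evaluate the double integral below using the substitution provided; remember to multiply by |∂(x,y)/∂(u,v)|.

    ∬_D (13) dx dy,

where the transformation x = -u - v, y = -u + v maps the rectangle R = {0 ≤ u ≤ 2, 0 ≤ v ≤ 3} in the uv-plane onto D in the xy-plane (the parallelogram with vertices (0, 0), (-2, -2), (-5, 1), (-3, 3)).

Compute the Jacobian determinant of (x, y) with respect to (u, v):

    ∂(x,y)/∂(u,v) = | -1  -1 | = (-1)(1) - (-1)(-1) = -2.
                   | -1  1 |

Its absolute value is |J| = 2 (the area scaling factor).

Substituting x = -u - v, y = -u + v into the integrand,

    13 → 13,

so the integral becomes

    ∬_R (13) · |J| du dv = ∫_0^2 ∫_0^3 (26) dv du.

Inner (v): 78.
Outer (u): 156.

Therefore ∬_D (13) dx dy = 156.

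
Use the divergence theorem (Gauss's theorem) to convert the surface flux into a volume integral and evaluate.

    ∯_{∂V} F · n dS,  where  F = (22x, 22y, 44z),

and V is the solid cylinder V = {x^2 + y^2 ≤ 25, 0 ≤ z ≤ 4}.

By the divergence theorem,

    ∯_{∂V} F · n dS = ∭_V (∇ · F) dV.

Compute the divergence:
    ∇ · F = ∂F_x/∂x + ∂F_y/∂y + ∂F_z/∂z = 22 + 22 + 44 = 88.

In cylindrical coordinates, x = r cos(θ), y = r sin(θ), z = z, dV = r dr dθ dz, with 0 ≤ r ≤ 5, 0 ≤ θ ≤ 2π, 0 ≤ z ≤ 4.

The integrand, after substitution and multiplying by the volume element, becomes (88) · r, so

    ∭_V (∇·F) dV = ∫_0^{2π} ∫_0^{5} ∫_0^{4} (88) · r dz dr dθ.

Inner (z from 0 to 4): 352r.
Middle (r from 0 to 5): 4400.
Outer (θ from 0 to 2π): 8800π.

Therefore ∯_{∂V} F · n dS = 8800π.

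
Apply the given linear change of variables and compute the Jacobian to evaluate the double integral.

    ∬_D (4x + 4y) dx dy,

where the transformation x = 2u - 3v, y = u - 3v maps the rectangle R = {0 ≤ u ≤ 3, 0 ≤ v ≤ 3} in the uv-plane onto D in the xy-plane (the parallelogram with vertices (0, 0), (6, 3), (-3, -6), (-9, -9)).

Compute the Jacobian determinant of (x, y) with respect to (u, v):

    ∂(x,y)/∂(u,v) = | 2  -3 | = (2)(-3) - (-3)(1) = -3.
                   | 1  -3 |

Its absolute value is |J| = 3 (the area scaling factor).

Substituting x = 2u - 3v, y = u - 3v into the integrand,

    4x + 4y → 12u - 24v,

so the integral becomes

    ∬_R (12u - 24v) · |J| du dv = ∫_0^3 ∫_0^3 (36u - 72v) dv du.

Inner (v): 108u - 324.
Outer (u): -486.

Therefore ∬_D (4x + 4y) dx dy = -486.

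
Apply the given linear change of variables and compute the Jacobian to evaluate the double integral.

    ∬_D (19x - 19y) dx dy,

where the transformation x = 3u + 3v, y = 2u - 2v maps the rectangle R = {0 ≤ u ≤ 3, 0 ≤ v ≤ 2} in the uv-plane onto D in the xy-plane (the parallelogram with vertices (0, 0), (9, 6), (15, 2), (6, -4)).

Compute the Jacobian determinant of (x, y) with respect to (u, v):

    ∂(x,y)/∂(u,v) = | 3  3 | = (3)(-2) - (3)(2) = -12.
                   | 2  -2 |

Its absolute value is |J| = 12 (the area scaling factor).

Substituting x = 3u + 3v, y = 2u - 2v into the integrand,

    19x - 19y → 19u + 95v,

so the integral becomes

    ∬_R (19u + 95v) · |J| du dv = ∫_0^3 ∫_0^2 (228u + 1140v) dv du.

Inner (v): 456u + 2280.
Outer (u): 8892.

Therefore ∬_D (19x - 19y) dx dy = 8892.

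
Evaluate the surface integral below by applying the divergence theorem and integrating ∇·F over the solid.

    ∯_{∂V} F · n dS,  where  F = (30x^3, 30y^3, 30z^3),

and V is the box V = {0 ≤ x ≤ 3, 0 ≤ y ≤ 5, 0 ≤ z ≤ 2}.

By the divergence theorem,

    ∯_{∂V} F · n dS = ∭_V (∇ · F) dV.

Compute the divergence:
    ∇ · F = ∂F_x/∂x + ∂F_y/∂y + ∂F_z/∂z = 90x^2 + 90y^2 + 90z^2.

V is a rectangular box, so dV = dx dy dz with 0 ≤ x ≤ 3, 0 ≤ y ≤ 5, 0 ≤ z ≤ 2.

Integrate (90x^2 + 90y^2 + 90z^2) over V as an iterated integral:

    ∭_V (∇·F) dV = ∫_0^{3} ∫_0^{5} ∫_0^{2} (90x^2 + 90y^2 + 90z^2) dz dy dx.

Inner (z from 0 to 2): 180x^2 + 180y^2 + 240.
Middle (y from 0 to 5): 900x^2 + 8700.
Outer (x from 0 to 3): 34200.

Therefore ∯_{∂V} F · n dS = 34200.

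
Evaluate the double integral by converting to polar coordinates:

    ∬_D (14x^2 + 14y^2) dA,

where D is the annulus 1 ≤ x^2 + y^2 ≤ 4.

The region D is 1 ≤ r ≤ 2, 0 ≤ θ ≤ 2π in polar coordinates, where x = r cos(θ), y = r sin(θ), and dA = r dr dθ.

Under the substitution, the integrand becomes 14r^2, so

    ∬_D (14x^2 + 14y^2) dA = ∫_{0}^{2π} ∫_{1}^{2} (14r^2) · r dr dθ.

Inner integral (in r): ∫_{1}^{2} (14r^2) · r dr = 105/2.

Outer integral (in θ): ∫_{0}^{2π} (105/2) dθ = 105π.

Therefore ∬_D (14x^2 + 14y^2) dA = 105π.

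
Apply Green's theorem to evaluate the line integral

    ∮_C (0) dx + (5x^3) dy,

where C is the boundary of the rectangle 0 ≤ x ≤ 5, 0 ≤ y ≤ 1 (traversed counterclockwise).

Green's theorem converts the closed line integral into a double integral over the enclosed region D:

    ∮_C P dx + Q dy = ∬_D (∂Q/∂x - ∂P/∂y) dA.

Here P = 0, Q = 5x^3, so

    ∂Q/∂x = 15x^2,    ∂P/∂y = 0,
    ∂Q/∂x - ∂P/∂y = 15x^2.

D is the region 0 ≤ x ≤ 5, 0 ≤ y ≤ 1. Evaluating the double integral:

    ∬_D (15x^2) dA = ∫_0^{5} ∫_0^{1} (15x^2) dy dx.

Inner (y from 0 to 1): 15x^2.
Outer (x from 0 to 5): 625.

Therefore ∮_C P dx + Q dy = 625.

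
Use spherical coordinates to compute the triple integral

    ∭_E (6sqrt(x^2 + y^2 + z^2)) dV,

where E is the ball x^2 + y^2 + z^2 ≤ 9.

In spherical coordinates, x = ρ sin(φ) cos(θ), y = ρ sin(φ) sin(θ), z = ρ cos(φ), and dV = ρ^2 sin(φ) dρ dφ dθ.

The integrand becomes 6ρ, so

    ∭_E (6sqrt(x^2 + y^2 + z^2)) dV = ∫_{0}^{2π} ∫_{0}^{π} ∫_{0}^{3} (6ρ) · ρ^2 sin(φ) dρ dφ dθ.

Inner (ρ): 243sin(φ)/2.
Middle (φ): 243.
Outer (θ): 486π.

Therefore the triple integral equals 486π.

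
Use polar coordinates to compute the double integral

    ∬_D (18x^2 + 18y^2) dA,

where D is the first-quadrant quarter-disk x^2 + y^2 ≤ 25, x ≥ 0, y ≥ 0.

The region D is 0 ≤ r ≤ 5, 0 ≤ θ ≤ π/2 in polar coordinates, where x = r cos(θ), y = r sin(θ), and dA = r dr dθ.

Under the substitution, the integrand becomes 18r^2, so

    ∬_D (18x^2 + 18y^2) dA = ∫_{0}^{π/2} ∫_{0}^{5} (18r^2) · r dr dθ.

Inner integral (in r): ∫_{0}^{5} (18r^2) · r dr = 5625/2.

Outer integral (in θ): ∫_{0}^{π/2} (5625/2) dθ = 5625π/4.

Therefore ∬_D (18x^2 + 18y^2) dA = 5625π/4.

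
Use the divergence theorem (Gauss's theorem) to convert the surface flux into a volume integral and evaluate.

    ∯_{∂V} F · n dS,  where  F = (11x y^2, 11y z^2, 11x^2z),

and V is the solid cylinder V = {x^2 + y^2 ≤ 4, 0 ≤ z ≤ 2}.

By the divergence theorem,

    ∯_{∂V} F · n dS = ∭_V (∇ · F) dV.

Compute the divergence:
    ∇ · F = ∂F_x/∂x + ∂F_y/∂y + ∂F_z/∂z = 11y^2 + 11z^2 + 11x^2 = 11x^2 + 11y^2 + 11z^2.

In cylindrical coordinates, x = r cos(θ), y = r sin(θ), z = z, dV = r dr dθ dz, with 0 ≤ r ≤ 2, 0 ≤ θ ≤ 2π, 0 ≤ z ≤ 2.

The integrand, after substitution and multiplying by the volume element, becomes (11r^2 + 11z^2) · r, so

    ∭_V (∇·F) dV = ∫_0^{2π} ∫_0^{2} ∫_0^{2} (11r^2 + 11z^2) · r dz dr dθ.

Inner (z from 0 to 2): 22r (r^2 + 4/3).
Middle (r from 0 to 2): 440/3.
Outer (θ from 0 to 2π): 880π/3.

Therefore ∯_{∂V} F · n dS = 880π/3.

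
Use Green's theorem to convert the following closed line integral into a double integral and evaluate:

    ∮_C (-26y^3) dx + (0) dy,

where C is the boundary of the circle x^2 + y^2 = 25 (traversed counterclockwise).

Green's theorem converts the closed line integral into a double integral over the enclosed region D:

    ∮_C P dx + Q dy = ∬_D (∂Q/∂x - ∂P/∂y) dA.

Here P = -26y^3, Q = 0, so

    ∂Q/∂x = 0,    ∂P/∂y = -78y^2,
    ∂Q/∂x - ∂P/∂y = 78y^2.

D is the region x^2 + y^2 ≤ 25. Evaluating the double integral:

In polar coordinates (x = r cos θ, y = r sin θ, dA = r dr dθ) the integrand becomes 78r^2sin(θ)^2, so

    ∬_D (78y^2) dA = ∫_0^{2π} ∫_0^{5} (78r^2sin(θ)^2) · r dr dθ.

Inner (r from 0 to 5): 24375sin(θ)^2/2.
Outer (θ from 0 to 2π): 24375π/2.

Therefore ∮_C P dx + Q dy = 24375π/2.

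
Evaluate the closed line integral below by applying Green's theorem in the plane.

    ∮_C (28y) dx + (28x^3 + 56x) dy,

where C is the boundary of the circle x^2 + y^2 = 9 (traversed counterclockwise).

Green's theorem converts the closed line integral into a double integral over the enclosed region D:

    ∮_C P dx + Q dy = ∬_D (∂Q/∂x - ∂P/∂y) dA.

Here P = 28y, Q = 28x^3 + 56x, so

    ∂Q/∂x = 84x^2 + 56,    ∂P/∂y = 28,
    ∂Q/∂x - ∂P/∂y = 84x^2 + 28.

D is the region x^2 + y^2 ≤ 9. Evaluating the double integral:

In polar coordinates (x = r cos θ, y = r sin θ, dA = r dr dθ) the integrand becomes 84r^2cos(θ)^2 + 28, so

    ∬_D (84x^2 + 28) dA = ∫_0^{2π} ∫_0^{3} (84r^2cos(θ)^2 + 28) · r dr dθ.

Inner (r from 0 to 3): 1701cos(θ)^2 + 126.
Outer (θ from 0 to 2π): 1953π.

Therefore ∮_C P dx + Q dy = 1953π.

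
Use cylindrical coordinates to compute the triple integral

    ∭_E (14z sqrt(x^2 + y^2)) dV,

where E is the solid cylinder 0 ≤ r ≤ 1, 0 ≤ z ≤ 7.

In cylindrical coordinates, x = r cos(θ), y = r sin(θ), z = z, and dV = r dr dθ dz.

The integrand becomes 14r z, so

    ∭_E (14z sqrt(x^2 + y^2)) dV = ∫_{0}^{2π} ∫_{0}^{1} ∫_{0}^{7} (14r z) · r dz dr dθ.

Inner (z): 343r^2.
Middle (r from 0 to 1): 343/3.
Outer (θ): 686π/3.

Therefore the triple integral equals 686π/3.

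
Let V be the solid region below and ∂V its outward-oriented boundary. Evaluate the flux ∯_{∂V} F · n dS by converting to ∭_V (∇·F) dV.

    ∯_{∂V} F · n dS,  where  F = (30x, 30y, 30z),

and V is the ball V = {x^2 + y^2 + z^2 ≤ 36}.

By the divergence theorem,

    ∯_{∂V} F · n dS = ∭_V (∇ · F) dV.

Compute the divergence:
    ∇ · F = ∂F_x/∂x + ∂F_y/∂y + ∂F_z/∂z = 30 + 30 + 30 = 90.

In spherical coordinates, x = ρ sin(φ) cos(θ), y = ρ sin(φ) sin(θ), z = ρ cos(φ), dV = ρ^2 sin(φ) dρ dφ dθ, with 0 ≤ ρ ≤ 6, 0 ≤ φ ≤ π, 0 ≤ θ ≤ 2π.

The integrand, after substitution and multiplying by the volume element, becomes (90) · ρ^2 sin(φ), so

    ∭_V (∇·F) dV = ∫_0^{2π} ∫_0^{π} ∫_0^{6} (90) · ρ^2 sin(φ) dρ dφ dθ.

Inner (ρ from 0 to 6): 6480sin(φ).
Middle (φ from 0 to π): 12960.
Outer (θ from 0 to 2π): 25920π.

Therefore ∯_{∂V} F · n dS = 25920π.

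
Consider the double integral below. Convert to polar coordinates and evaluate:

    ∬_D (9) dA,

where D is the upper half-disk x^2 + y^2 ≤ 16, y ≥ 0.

The region D is 0 ≤ r ≤ 4, 0 ≤ θ ≤ π in polar coordinates, where x = r cos(θ), y = r sin(θ), and dA = r dr dθ.

Under the substitution, the integrand becomes 9, so

    ∬_D (9) dA = ∫_{0}^{π} ∫_{0}^{4} (9) · r dr dθ.

Inner integral (in r): ∫_{0}^{4} (9) · r dr = 72.

Outer integral (in θ): ∫_{0}^{π} (72) dθ = 72π.

Therefore ∬_D (9) dA = 72π.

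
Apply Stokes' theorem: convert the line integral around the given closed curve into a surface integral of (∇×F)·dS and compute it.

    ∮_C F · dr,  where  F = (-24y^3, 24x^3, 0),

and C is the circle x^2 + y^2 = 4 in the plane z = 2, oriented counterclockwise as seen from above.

Let S be the flat disk x^2 + y^2 ≤ 4 in the plane z = 2, with upward unit normal n̂ = ẑ. By Stokes' theorem,

    ∮_C F · dr = ∬_S (∇ × F) · n̂ dS = ∬_D (curl F)_z dA,

where D is the disk x^2 + y^2 ≤ 4.

Compute the curl of F = (-24y^3, 24x^3, 0):
    (∇ × F)_x = ∂F_z/∂y - ∂F_y/∂z = 0,
    (∇ × F)_y = ∂F_x/∂z - ∂F_z/∂x = 0,
    (∇ × F)_z = ∂F_y/∂x - ∂F_x/∂y = 72x^2 + 72y^2.

On z = 2, (curl F)_z = 72x^2 + 72y^2.

Convert to polar (x = r cos θ, y = r sin θ, dA = r dr dθ); the integrand becomes 72r^2, so

    ∬_D (curl F)_z dA = ∫_0^{2π} ∫_0^{2} (72r^2) · r dr dθ.

Inner (r from 0 to 2): 288.
Outer (θ from 0 to 2π): 576π.

Therefore ∮_C F · dr = 576π.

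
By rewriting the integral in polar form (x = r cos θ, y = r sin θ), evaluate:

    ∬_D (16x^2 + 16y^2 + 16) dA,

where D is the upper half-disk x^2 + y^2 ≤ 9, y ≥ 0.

The region D is 0 ≤ r ≤ 3, 0 ≤ θ ≤ π in polar coordinates, where x = r cos(θ), y = r sin(θ), and dA = r dr dθ.

Under the substitution, the integrand becomes 16r^2 + 16, so

    ∬_D (16x^2 + 16y^2 + 16) dA = ∫_{0}^{π} ∫_{0}^{3} (16r^2 + 16) · r dr dθ.

Inner integral (in r): ∫_{0}^{3} (16r^2 + 16) · r dr = 396.

Outer integral (in θ): ∫_{0}^{π} (396) dθ = 396π.

Therefore ∬_D (16x^2 + 16y^2 + 16) dA = 396π.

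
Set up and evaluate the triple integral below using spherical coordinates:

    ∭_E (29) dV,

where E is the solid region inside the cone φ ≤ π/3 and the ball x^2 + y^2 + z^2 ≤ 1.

In spherical coordinates, x = ρ sin(φ) cos(θ), y = ρ sin(φ) sin(θ), z = ρ cos(φ), and dV = ρ^2 sin(φ) dρ dφ dθ.

The integrand becomes 29, so

    ∭_E (29) dV = ∫_{0}^{2π} ∫_{0}^{π/3} ∫_{0}^{1} (29) · ρ^2 sin(φ) dρ dφ dθ.

Inner (ρ): 29sin(φ)/3.
Middle (φ): 29/6.
Outer (θ): 29π/3.

Therefore the triple integral equals 29π/3.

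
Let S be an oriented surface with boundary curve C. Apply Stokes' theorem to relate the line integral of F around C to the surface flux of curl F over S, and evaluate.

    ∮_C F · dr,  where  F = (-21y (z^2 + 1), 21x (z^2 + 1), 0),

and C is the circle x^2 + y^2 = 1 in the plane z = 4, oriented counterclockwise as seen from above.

Let S be the flat disk x^2 + y^2 ≤ 1 in the plane z = 4, with upward unit normal n̂ = ẑ. By Stokes' theorem,

    ∮_C F · dr = ∬_S (∇ × F) · n̂ dS = ∬_D (curl F)_z dA,

where D is the disk x^2 + y^2 ≤ 1.

Compute the curl of F = (-21y (z^2 + 1), 21x (z^2 + 1), 0):
    (∇ × F)_x = ∂F_z/∂y - ∂F_y/∂z = -42x z,
    (∇ × F)_y = ∂F_x/∂z - ∂F_z/∂x = -42y z,
    (∇ × F)_z = ∂F_y/∂x - ∂F_x/∂y = 42z^2 + 42.

On z = 4, (curl F)_z = 714.

Convert to polar (x = r cos θ, y = r sin θ, dA = r dr dθ); the integrand becomes 714, so

    ∬_D (curl F)_z dA = ∫_0^{2π} ∫_0^{1} (714) · r dr dθ.

Inner (r from 0 to 1): 357.
Outer (θ from 0 to 2π): 714π.

Therefore ∮_C F · dr = 714π.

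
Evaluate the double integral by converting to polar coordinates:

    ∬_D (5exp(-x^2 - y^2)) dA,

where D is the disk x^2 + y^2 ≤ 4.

The region D is 0 ≤ r ≤ 2, 0 ≤ θ ≤ 2π in polar coordinates, where x = r cos(θ), y = r sin(θ), and dA = r dr dθ.

Under the substitution, the integrand becomes 5exp(-r^2), so

    ∬_D (5exp(-x^2 - y^2)) dA = ∫_{0}^{2π} ∫_{0}^{2} (5exp(-r^2)) · r dr dθ.

Inner integral (in r): ∫_{0}^{2} (5exp(-r^2)) · r dr = 5/2 - 5exp(-4)/2.

Outer integral (in θ): ∫_{0}^{2π} (5/2 - 5exp(-4)/2) dθ = -5π exp(-4) + 5π.

Therefore ∬_D (5exp(-x^2 - y^2)) dA = -5π exp(-4) + 5π.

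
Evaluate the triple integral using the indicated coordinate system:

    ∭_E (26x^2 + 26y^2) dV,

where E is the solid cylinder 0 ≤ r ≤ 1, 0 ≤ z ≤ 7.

In cylindrical coordinates, x = r cos(θ), y = r sin(θ), z = z, and dV = r dr dθ dz.

The integrand becomes 26r^2, so

    ∭_E (26x^2 + 26y^2) dV = ∫_{0}^{2π} ∫_{0}^{1} ∫_{0}^{7} (26r^2) · r dz dr dθ.

Inner (z): 182r^3.
Middle (r from 0 to 1): 91/2.
Outer (θ): 91π.

Therefore the triple integral equals 91π.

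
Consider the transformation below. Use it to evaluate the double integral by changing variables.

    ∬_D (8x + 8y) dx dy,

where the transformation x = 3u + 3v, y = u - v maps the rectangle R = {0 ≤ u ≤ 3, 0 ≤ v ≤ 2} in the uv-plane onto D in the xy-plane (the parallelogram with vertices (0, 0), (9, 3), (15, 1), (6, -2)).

Compute the Jacobian determinant of (x, y) with respect to (u, v):

    ∂(x,y)/∂(u,v) = | 3  3 | = (3)(-1) - (3)(1) = -6.
                   | 1  -1 |

Its absolute value is |J| = 6 (the area scaling factor).

Substituting x = 3u + 3v, y = u - v into the integrand,

    8x + 8y → 32u + 16v,

so the integral becomes

    ∬_R (32u + 16v) · |J| du dv = ∫_0^3 ∫_0^2 (192u + 96v) dv du.

Inner (v): 384u + 192.
Outer (u): 2304.

Therefore ∬_D (8x + 8y) dx dy = 2304.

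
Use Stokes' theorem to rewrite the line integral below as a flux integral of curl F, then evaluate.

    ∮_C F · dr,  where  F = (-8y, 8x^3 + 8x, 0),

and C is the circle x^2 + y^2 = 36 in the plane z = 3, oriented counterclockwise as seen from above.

Let S be the flat disk x^2 + y^2 ≤ 36 in the plane z = 3, with upward unit normal n̂ = ẑ. By Stokes' theorem,

    ∮_C F · dr = ∬_S (∇ × F) · n̂ dS = ∬_D (curl F)_z dA,

where D is the disk x^2 + y^2 ≤ 36.

Compute the curl of F = (-8y, 8x^3 + 8x, 0):
    (∇ × F)_x = ∂F_z/∂y - ∂F_y/∂z = 0,
    (∇ × F)_y = ∂F_x/∂z - ∂F_z/∂x = 0,
    (∇ × F)_z = ∂F_y/∂x - ∂F_x/∂y = 24x^2 + 16.

On z = 3, (curl F)_z = 24x^2 + 16.

Convert to polar (x = r cos θ, y = r sin θ, dA = r dr dθ); the integrand becomes 24r^2cos(θ)^2 + 16, so

    ∬_D (curl F)_z dA = ∫_0^{2π} ∫_0^{6} (24r^2cos(θ)^2 + 16) · r dr dθ.

Inner (r from 0 to 6): 7776cos(θ)^2 + 288.
Outer (θ from 0 to 2π): 8352π.

Therefore ∮_C F · dr = 8352π.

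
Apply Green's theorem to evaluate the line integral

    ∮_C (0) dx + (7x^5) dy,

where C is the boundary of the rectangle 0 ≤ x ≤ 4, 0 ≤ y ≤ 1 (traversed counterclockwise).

Green's theorem converts the closed line integral into a double integral over the enclosed region D:

    ∮_C P dx + Q dy = ∬_D (∂Q/∂x - ∂P/∂y) dA.

Here P = 0, Q = 7x^5, so

    ∂Q/∂x = 35x^4,    ∂P/∂y = 0,
    ∂Q/∂x - ∂P/∂y = 35x^4.

D is the region 0 ≤ x ≤ 4, 0 ≤ y ≤ 1. Evaluating the double integral:

    ∬_D (35x^4) dA = ∫_0^{4} ∫_0^{1} (35x^4) dy dx.

Inner (y from 0 to 1): 35x^4.
Outer (x from 0 to 4): 7168.

Therefore ∮_C P dx + Q dy = 7168.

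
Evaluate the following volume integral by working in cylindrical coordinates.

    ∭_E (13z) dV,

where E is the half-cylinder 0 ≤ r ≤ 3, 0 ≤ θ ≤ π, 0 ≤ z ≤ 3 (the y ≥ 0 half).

In cylindrical coordinates, x = r cos(θ), y = r sin(θ), z = z, and dV = r dr dθ dz.

The integrand becomes 13z, so

    ∭_E (13z) dV = ∫_{0}^{π} ∫_{0}^{3} ∫_{0}^{3} (13z) · r dz dr dθ.

Inner (z): 117r/2.
Middle (r from 0 to 3): 1053/4.
Outer (θ): 1053π/4.

Therefore the triple integral equals 1053π/4.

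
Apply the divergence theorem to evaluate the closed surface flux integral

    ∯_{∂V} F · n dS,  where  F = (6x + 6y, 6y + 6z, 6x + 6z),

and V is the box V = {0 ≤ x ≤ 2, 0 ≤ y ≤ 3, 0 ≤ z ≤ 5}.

By the divergence theorem,

    ∯_{∂V} F · n dS = ∭_V (∇ · F) dV.

Compute the divergence:
    ∇ · F = ∂F_x/∂x + ∂F_y/∂y + ∂F_z/∂z = 6 + 6 + 6 = 18.

V is a rectangular box, so dV = dx dy dz with 0 ≤ x ≤ 2, 0 ≤ y ≤ 3, 0 ≤ z ≤ 5.

Integrate (18) over V as an iterated integral:

    ∭_V (∇·F) dV = ∫_0^{2} ∫_0^{3} ∫_0^{5} (18) dz dy dx.

Inner (z from 0 to 5): 90.
Middle (y from 0 to 3): 270.
Outer (x from 0 to 2): 540.

Therefore ∯_{∂V} F · n dS = 540.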